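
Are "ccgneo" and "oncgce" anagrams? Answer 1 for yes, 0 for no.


Strings: "ccgneo", "oncgce"
Sorted first:  ccegno
Sorted second: ccegno
Sorted forms match => anagrams

1


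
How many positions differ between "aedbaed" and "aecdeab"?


Comparing "aedbaed" and "aecdeab" position by position:
  Position 0: 'a' vs 'a' => same
  Position 1: 'e' vs 'e' => same
  Position 2: 'd' vs 'c' => DIFFER
  Position 3: 'b' vs 'd' => DIFFER
  Position 4: 'a' vs 'e' => DIFFER
  Position 5: 'e' vs 'a' => DIFFER
  Position 6: 'd' vs 'b' => DIFFER
Positions that differ: 5

5


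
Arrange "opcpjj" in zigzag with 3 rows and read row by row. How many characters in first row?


Zigzag "opcpjj" into 3 rows:
Placing characters:
  'o' => row 0
  'p' => row 1
  'c' => row 2
  'p' => row 1
  'j' => row 0
  'j' => row 1
Rows:
  Row 0: "oj"
  Row 1: "ppj"
  Row 2: "c"
First row length: 2

2


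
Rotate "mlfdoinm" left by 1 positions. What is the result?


Input: "mlfdoinm", rotate left by 1
First 1 characters: "m"
Remaining characters: "lfdoinm"
Concatenate remaining + first: "lfdoinm" + "m" = "lfdoinmm"

lfdoinmm


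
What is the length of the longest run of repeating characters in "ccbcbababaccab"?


Input: "ccbcbababaccab"
Scanning for longest run:
  Position 1 ('c'): continues run of 'c', length=2
  Position 2 ('b'): new char, reset run to 1
  Position 3 ('c'): new char, reset run to 1
  Position 4 ('b'): new char, reset run to 1
  Position 5 ('a'): new char, reset run to 1
  Position 6 ('b'): new char, reset run to 1
  Position 7 ('a'): new char, reset run to 1
  Position 8 ('b'): new char, reset run to 1
  Position 9 ('a'): new char, reset run to 1
  Position 10 ('c'): new char, reset run to 1
  Position 11 ('c'): continues run of 'c', length=2
  Position 12 ('a'): new char, reset run to 1
  Position 13 ('b'): new char, reset run to 1
Longest run: 'c' with length 2

2


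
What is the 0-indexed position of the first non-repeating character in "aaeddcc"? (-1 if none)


Input: aaeddcc
Character frequencies:
  'a': 2
  'c': 2
  'd': 2
  'e': 1
Scanning left to right for freq == 1:
  Position 0 ('a'): freq=2, skip
  Position 1 ('a'): freq=2, skip
  Position 2 ('e'): unique! => answer = 2

2


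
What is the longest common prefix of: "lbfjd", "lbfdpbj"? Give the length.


Words: lbfjd, lbfdpbj
  Position 0: all 'l' => match
  Position 1: all 'b' => match
  Position 2: all 'f' => match
  Position 3: ('j', 'd') => mismatch, stop
LCP = "lbf" (length 3)

3


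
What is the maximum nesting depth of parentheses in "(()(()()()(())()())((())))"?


Input: "(()(()()()(())()())((())))"
Tracking depth:
  Position 0 '(': depth becomes 1
  Position 1 '(': depth becomes 2
  Position 2 ')': depth becomes 1
  Position 3 '(': depth becomes 2
  Position 4 '(': depth becomes 3
  Position 5 ')': depth becomes 2
  Position 6 '(': depth becomes 3
  Position 7 ')': depth becomes 2
  Position 8 '(': depth becomes 3
  Position 9 ')': depth becomes 2
  Position 10 '(': depth becomes 3
  Position 11 '(': depth becomes 4
  Position 12 ')': depth becomes 3
  Position 13 ')': depth becomes 2
  Position 14 '(': depth becomes 3
  Position 15 ')': depth becomes 2
  Position 16 '(': depth becomes 3
  Position 17 ')': depth becomes 2
  Position 18 ')': depth becomes 1
  Position 19 '(': depth becomes 2
  Position 20 '(': depth becomes 3
  Position 21 '(': depth becomes 4
  Position 22 ')': depth becomes 3
  Position 23 ')': depth becomes 2
  Position 24 ')': depth becomes 1
  Position 25 ')': depth becomes 0
Maximum depth reached: 4

4


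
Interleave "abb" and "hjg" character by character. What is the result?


Interleaving "abb" and "hjg":
  Position 0: 'a' from first, 'h' from second => "ah"
  Position 1: 'b' from first, 'j' from second => "bj"
  Position 2: 'b' from first, 'g' from second => "bg"
Result: ahbjbg

ahbjbg


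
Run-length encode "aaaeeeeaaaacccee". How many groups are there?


Input: aaaeeeeaaaacccee
Scanning for consecutive runs:
  Group 1: 'a' x 3 (positions 0-2)
  Group 2: 'e' x 4 (positions 3-6)
  Group 3: 'a' x 4 (positions 7-10)
  Group 4: 'c' x 3 (positions 11-13)
  Group 5: 'e' x 2 (positions 14-15)
Total groups: 5

5


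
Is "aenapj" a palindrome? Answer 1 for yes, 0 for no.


Input: aenapj
Reversed: jpanea
  Compare pos 0 ('a') with pos 5 ('j'): MISMATCH
  Compare pos 1 ('e') with pos 4 ('p'): MISMATCH
  Compare pos 2 ('n') with pos 3 ('a'): MISMATCH
Result: not a palindrome

0


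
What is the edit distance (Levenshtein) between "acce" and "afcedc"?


Computing edit distance: "acce" -> "afcedc"
DP table:
           a    f    c    e    d    c
      0    1    2    3    4    5    6
  a   1    0    1    2    3    4    5
  c   2    1    1    1    2    3    4
  c   3    2    2    1    2    3    3
  e   4    3    3    2    1    2    3
Edit distance = dp[4][6] = 3

3


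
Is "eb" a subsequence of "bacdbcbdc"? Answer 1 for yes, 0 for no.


Check if "eb" is a subsequence of "bacdbcbdc"
Greedy scan:
  Position 0 ('b'): no match needed
  Position 1 ('a'): no match needed
  Position 2 ('c'): no match needed
  Position 3 ('d'): no match needed
  Position 4 ('b'): no match needed
  Position 5 ('c'): no match needed
  Position 6 ('b'): no match needed
  Position 7 ('d'): no match needed
  Position 8 ('c'): no match needed
Only matched 0/2 characters => not a subsequence

0


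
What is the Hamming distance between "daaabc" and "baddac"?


Comparing "daaabc" and "baddac" position by position:
  Position 0: 'd' vs 'b' => differ
  Position 1: 'a' vs 'a' => same
  Position 2: 'a' vs 'd' => differ
  Position 3: 'a' vs 'd' => differ
  Position 4: 'b' vs 'a' => differ
  Position 5: 'c' vs 'c' => same
Total differences (Hamming distance): 4

4


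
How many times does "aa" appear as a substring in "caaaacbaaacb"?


Searching for "aa" in "caaaacbaaacb"
Scanning each position:
  Position 0: "ca" => no
  Position 1: "aa" => MATCH
  Position 2: "aa" => MATCH
  Position 3: "aa" => MATCH
  Position 4: "ac" => no
  Position 5: "cb" => no
  Position 6: "ba" => no
  Position 7: "aa" => MATCH
  Position 8: "aa" => MATCH
  Position 9: "ac" => no
  Position 10: "cb" => no
Total occurrences: 5

5


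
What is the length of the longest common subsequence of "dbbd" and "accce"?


LCS of "dbbd" and "accce"
DP table:
           a    c    c    c    e
      0    0    0    0    0    0
  d   0    0    0    0    0    0
  b   0    0    0    0    0    0
  b   0    0    0    0    0    0
  d   0    0    0    0    0    0
LCS length = dp[4][5] = 0

0


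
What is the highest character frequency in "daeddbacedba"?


Input: daeddbacedba
Character counts:
  'a': 3
  'b': 2
  'c': 1
  'd': 4
  'e': 2
Maximum frequency: 4

4


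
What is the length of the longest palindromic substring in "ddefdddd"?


Input: "ddefdddd"
Checking substrings for palindromes:
  [4:8] "dddd" (len 4) => palindrome
  [4:7] "ddd" (len 3) => palindrome
  [5:8] "ddd" (len 3) => palindrome
  [0:2] "dd" (len 2) => palindrome
  [4:6] "dd" (len 2) => palindrome
  [5:7] "dd" (len 2) => palindrome
Longest palindromic substring: "dddd" with length 4

4


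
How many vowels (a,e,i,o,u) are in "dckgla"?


Input: dckgla
Checking each character:
  'd' at position 0: consonant
  'c' at position 1: consonant
  'k' at position 2: consonant
  'g' at position 3: consonant
  'l' at position 4: consonant
  'a' at position 5: vowel (running total: 1)
Total vowels: 1

1


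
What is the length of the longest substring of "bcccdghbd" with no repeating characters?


Input: "bcccdghbd"
Sliding window (track last position of each char):
  Position 0 ('b'): window [0,0] length 1 -- new best
  Position 1 ('c'): window [0,1] length 2 -- new best
  Position 2 ('c'): repeat (last at 1), move window start to 2
  Position 2 ('c'): window [2,2] length 1
  Position 3 ('c'): repeat (last at 2), move window start to 3
  Position 3 ('c'): window [3,3] length 1
  Position 4 ('d'): window [3,4] length 2
  Position 5 ('g'): window [3,5] length 3 -- new best
  Position 6 ('h'): window [3,6] length 4 -- new best
  Position 7 ('b'): window [3,7] length 5 -- new best
  Position 8 ('d'): repeat (last at 4), move window start to 5
  Position 8 ('d'): window [5,8] length 4
Longest substring with no repeats: "cdghb" with length 5

5


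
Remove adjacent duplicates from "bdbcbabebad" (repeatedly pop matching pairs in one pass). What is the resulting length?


Input: bdbcbabebad
Stack-based adjacent duplicate removal:
  Read 'b': push. Stack: b
  Read 'd': push. Stack: bd
  Read 'b': push. Stack: bdb
  Read 'c': push. Stack: bdbc
  Read 'b': push. Stack: bdbcb
  Read 'a': push. Stack: bdbcba
  Read 'b': push. Stack: bdbcbab
  Read 'e': push. Stack: bdbcbabe
  Read 'b': push. Stack: bdbcbabeb
  Read 'a': push. Stack: bdbcbabeba
  Read 'd': push. Stack: bdbcbabebad
Final stack: "bdbcbabebad" (length 11)

11


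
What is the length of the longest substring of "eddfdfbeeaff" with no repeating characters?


Input: "eddfdfbeeaff"
Sliding window (track last position of each char):
  Position 0 ('e'): window [0,0] length 1 -- new best
  Position 1 ('d'): window [0,1] length 2 -- new best
  Position 2 ('d'): repeat (last at 1), move window start to 2
  Position 2 ('d'): window [2,2] length 1
  Position 3 ('f'): window [2,3] length 2
  Position 4 ('d'): repeat (last at 2), move window start to 3
  Position 4 ('d'): window [3,4] length 2
  Position 5 ('f'): repeat (last at 3), move window start to 4
  Position 5 ('f'): window [4,5] length 2
  Position 6 ('b'): window [4,6] length 3 -- new best
  Position 7 ('e'): window [4,7] length 4 -- new best
  Position 8 ('e'): repeat (last at 7), move window start to 8
  Position 8 ('e'): window [8,8] length 1
  Position 9 ('a'): window [8,9] length 2
  Position 10 ('f'): window [8,10] length 3
  Position 11 ('f'): repeat (last at 10), move window start to 11
  Position 11 ('f'): window [11,11] length 1
Longest substring with no repeats: "dfbe" with length 4

4


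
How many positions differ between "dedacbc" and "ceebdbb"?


Comparing "dedacbc" and "ceebdbb" position by position:
  Position 0: 'd' vs 'c' => DIFFER
  Position 1: 'e' vs 'e' => same
  Position 2: 'd' vs 'e' => DIFFER
  Position 3: 'a' vs 'b' => DIFFER
  Position 4: 'c' vs 'd' => DIFFER
  Position 5: 'b' vs 'b' => same
  Position 6: 'c' vs 'b' => DIFFER
Positions that differ: 5

5


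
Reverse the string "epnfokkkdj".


Input: epnfokkkdj
Reading characters right to left:
  Position 9: 'j'
  Position 8: 'd'
  Position 7: 'k'
  Position 6: 'k'
  Position 5: 'k'
  Position 4: 'o'
  Position 3: 'f'
  Position 2: 'n'
  Position 1: 'p'
  Position 0: 'e'
Reversed: jdkkkofnpe

jdkkkofnpe


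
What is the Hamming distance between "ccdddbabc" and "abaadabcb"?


Comparing "ccdddbabc" and "abaadabcb" position by position:
  Position 0: 'c' vs 'a' => differ
  Position 1: 'c' vs 'b' => differ
  Position 2: 'd' vs 'a' => differ
  Position 3: 'd' vs 'a' => differ
  Position 4: 'd' vs 'd' => same
  Position 5: 'b' vs 'a' => differ
  Position 6: 'a' vs 'b' => differ
  Position 7: 'b' vs 'c' => differ
  Position 8: 'c' vs 'b' => differ
Total differences (Hamming distance): 8

8


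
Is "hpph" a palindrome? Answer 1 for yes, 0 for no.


Input: hpph
Reversed: hpph
  Compare pos 0 ('h') with pos 3 ('h'): match
  Compare pos 1 ('p') with pos 2 ('p'): match
Result: palindrome

1


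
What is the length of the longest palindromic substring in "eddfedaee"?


Input: "eddfedaee"
Checking substrings for palindromes:
  [1:3] "dd" (len 2) => palindrome
  [7:9] "ee" (len 2) => palindrome
Longest palindromic substring: "dd" with length 2

2


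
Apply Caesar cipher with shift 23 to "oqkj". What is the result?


Caesar cipher: shift "oqkj" by 23
  'o' (pos 14) + 23 = pos 11 = 'l'
  'q' (pos 16) + 23 = pos 13 = 'n'
  'k' (pos 10) + 23 = pos 7 = 'h'
  'j' (pos 9) + 23 = pos 6 = 'g'
Result: lnhg

lnhg


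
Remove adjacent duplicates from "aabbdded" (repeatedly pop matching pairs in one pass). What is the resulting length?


Input: aabbdded
Stack-based adjacent duplicate removal:
  Read 'a': push. Stack: a
  Read 'a': matches stack top 'a' => pop. Stack: (empty)
  Read 'b': push. Stack: b
  Read 'b': matches stack top 'b' => pop. Stack: (empty)
  Read 'd': push. Stack: d
  Read 'd': matches stack top 'd' => pop. Stack: (empty)
  Read 'e': push. Stack: e
  Read 'd': push. Stack: ed
Final stack: "ed" (length 2)

2


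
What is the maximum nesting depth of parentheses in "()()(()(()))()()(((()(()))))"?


Input: "()()(()(()))()()(((()(()))))"
Tracking depth:
  Position 0 '(': depth becomes 1
  Position 1 ')': depth becomes 0
  Position 2 '(': depth becomes 1
  Position 3 ')': depth becomes 0
  Position 4 '(': depth becomes 1
  Position 5 '(': depth becomes 2
  Position 6 ')': depth becomes 1
  Position 7 '(': depth becomes 2
  Position 8 '(': depth becomes 3
  Position 9 ')': depth becomes 2
  Position 10 ')': depth becomes 1
  Position 11 ')': depth becomes 0
  Position 12 '(': depth becomes 1
  Position 13 ')': depth becomes 0
  Position 14 '(': depth becomes 1
  Position 15 ')': depth becomes 0
  Position 16 '(': depth becomes 1
  Position 17 '(': depth becomes 2
  Position 18 '(': depth becomes 3
  Position 19 '(': depth becomes 4
  Position 20 ')': depth becomes 3
  Position 21 '(': depth becomes 4
  Position 22 '(': depth becomes 5
  Position 23 ')': depth becomes 4
  Position 24 ')': depth becomes 3
  Position 25 ')': depth becomes 2
  Position 26 ')': depth becomes 1
  Position 27 ')': depth becomes 0
Maximum depth reached: 5

5


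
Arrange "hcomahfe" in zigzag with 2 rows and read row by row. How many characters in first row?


Zigzag "hcomahfe" into 2 rows:
Placing characters:
  'h' => row 0
  'c' => row 1
  'o' => row 0
  'm' => row 1
  'a' => row 0
  'h' => row 1
  'f' => row 0
  'e' => row 1
Rows:
  Row 0: "hoaf"
  Row 1: "cmhe"
First row length: 4

4


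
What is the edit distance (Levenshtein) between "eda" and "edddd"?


Computing edit distance: "eda" -> "edddd"
DP table:
           e    d    d    d    d
      0    1    2    3    4    5
  e   1    0    1    2    3    4
  d   2    1    0    1    2    3
  a   3    2    1    1    2    3
Edit distance = dp[3][5] = 3

3


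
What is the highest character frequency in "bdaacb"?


Input: bdaacb
Character counts:
  'a': 2
  'b': 2
  'c': 1
  'd': 1
Maximum frequency: 2

2


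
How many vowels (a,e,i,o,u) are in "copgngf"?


Input: copgngf
Checking each character:
  'c' at position 0: consonant
  'o' at position 1: vowel (running total: 1)
  'p' at position 2: consonant
  'g' at position 3: consonant
  'n' at position 4: consonant
  'g' at position 5: consonant
  'f' at position 6: consonant
Total vowels: 1

1


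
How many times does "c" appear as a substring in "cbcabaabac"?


Searching for "c" in "cbcabaabac"
Scanning each position:
  Position 0: "c" => MATCH
  Position 1: "b" => no
  Position 2: "c" => MATCH
  Position 3: "a" => no
  Position 4: "b" => no
  Position 5: "a" => no
  Position 6: "a" => no
  Position 7: "b" => no
  Position 8: "a" => no
  Position 9: "c" => MATCH
Total occurrences: 3

3


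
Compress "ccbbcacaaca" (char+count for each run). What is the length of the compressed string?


Input: ccbbcacaaca
Runs:
  'c' x 2 => "c2"
  'b' x 2 => "b2"
  'c' x 1 => "c1"
  'a' x 1 => "a1"
  'c' x 1 => "c1"
  'a' x 2 => "a2"
  'c' x 1 => "c1"
  'a' x 1 => "a1"
Compressed: "c2b2c1a1c1a2c1a1"
Compressed length: 16

16


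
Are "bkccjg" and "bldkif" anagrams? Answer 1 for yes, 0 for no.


Strings: "bkccjg", "bldkif"
Sorted first:  bccgjk
Sorted second: bdfikl
Differ at position 1: 'c' vs 'd' => not anagrams

0


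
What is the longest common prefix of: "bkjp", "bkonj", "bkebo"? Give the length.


Words: bkjp, bkonj, bkebo
  Position 0: all 'b' => match
  Position 1: all 'k' => match
  Position 2: ('j', 'o', 'e') => mismatch, stop
LCP = "bk" (length 2)

2


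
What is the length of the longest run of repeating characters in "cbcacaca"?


Input: "cbcacaca"
Scanning for longest run:
  Position 1 ('b'): new char, reset run to 1
  Position 2 ('c'): new char, reset run to 1
  Position 3 ('a'): new char, reset run to 1
  Position 4 ('c'): new char, reset run to 1
  Position 5 ('a'): new char, reset run to 1
  Position 6 ('c'): new char, reset run to 1
  Position 7 ('a'): new char, reset run to 1
Longest run: 'c' with length 1

1


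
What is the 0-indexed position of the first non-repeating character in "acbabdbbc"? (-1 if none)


Input: acbabdbbc
Character frequencies:
  'a': 2
  'b': 4
  'c': 2
  'd': 1
Scanning left to right for freq == 1:
  Position 0 ('a'): freq=2, skip
  Position 1 ('c'): freq=2, skip
  Position 2 ('b'): freq=4, skip
  Position 3 ('a'): freq=2, skip
  Position 4 ('b'): freq=4, skip
  Position 5 ('d'): unique! => answer = 5

5


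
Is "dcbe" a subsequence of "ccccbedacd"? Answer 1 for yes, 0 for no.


Check if "dcbe" is a subsequence of "ccccbedacd"
Greedy scan:
  Position 0 ('c'): no match needed
  Position 1 ('c'): no match needed
  Position 2 ('c'): no match needed
  Position 3 ('c'): no match needed
  Position 4 ('b'): no match needed
  Position 5 ('e'): no match needed
  Position 6 ('d'): matches sub[0] = 'd'
  Position 7 ('a'): no match needed
  Position 8 ('c'): matches sub[1] = 'c'
  Position 9 ('d'): no match needed
Only matched 2/4 characters => not a subsequence

0


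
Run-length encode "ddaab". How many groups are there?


Input: ddaab
Scanning for consecutive runs:
  Group 1: 'd' x 2 (positions 0-1)
  Group 2: 'a' x 2 (positions 2-3)
  Group 3: 'b' x 1 (positions 4-4)
Total groups: 3

3


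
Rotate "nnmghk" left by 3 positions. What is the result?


Input: "nnmghk", rotate left by 3
First 3 characters: "nnm"
Remaining characters: "ghk"
Concatenate remaining + first: "ghk" + "nnm" = "ghknnm"

ghknnm


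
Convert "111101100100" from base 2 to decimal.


Input: "111101100100" in base 2
Positional expansion:
  Digit '1' (value 1) x 2^11 = 2048
  Digit '1' (value 1) x 2^10 = 1024
  Digit '1' (value 1) x 2^9 = 512
  Digit '1' (value 1) x 2^8 = 256
  Digit '0' (value 0) x 2^7 = 0
  Digit '1' (value 1) x 2^6 = 64
  Digit '1' (value 1) x 2^5 = 32
  Digit '0' (value 0) x 2^4 = 0
  Digit '0' (value 0) x 2^3 = 0
  Digit '1' (value 1) x 2^2 = 4
  Digit '0' (value 0) x 2^1 = 0
  Digit '0' (value 0) x 2^0 = 0
Sum = 3940

3940


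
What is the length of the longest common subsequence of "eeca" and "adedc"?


LCS of "eeca" and "adedc"
DP table:
           a    d    e    d    c
      0    0    0    0    0    0
  e   0    0    0    1    1    1
  e   0    0    0    1    1    1
  c   0    0    0    1    1    2
  a   0    1    1    1    1    2
LCS length = dp[4][5] = 2

2


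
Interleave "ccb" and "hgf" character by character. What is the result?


Interleaving "ccb" and "hgf":
  Position 0: 'c' from first, 'h' from second => "ch"
  Position 1: 'c' from first, 'g' from second => "cg"
  Position 2: 'b' from first, 'f' from second => "bf"
Result: chcgbf

chcgbf


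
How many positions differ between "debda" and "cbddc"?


Comparing "debda" and "cbddc" position by position:
  Position 0: 'd' vs 'c' => DIFFER
  Position 1: 'e' vs 'b' => DIFFER
  Position 2: 'b' vs 'd' => DIFFER
  Position 3: 'd' vs 'd' => same
  Position 4: 'a' vs 'c' => DIFFER
Positions that differ: 4

4


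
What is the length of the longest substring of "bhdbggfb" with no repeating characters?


Input: "bhdbggfb"
Sliding window (track last position of each char):
  Position 0 ('b'): window [0,0] length 1 -- new best
  Position 1 ('h'): window [0,1] length 2 -- new best
  Position 2 ('d'): window [0,2] length 3 -- new best
  Position 3 ('b'): repeat (last at 0), move window start to 1
  Position 3 ('b'): window [1,3] length 3
  Position 4 ('g'): window [1,4] length 4 -- new best
  Position 5 ('g'): repeat (last at 4), move window start to 5
  Position 5 ('g'): window [5,5] length 1
  Position 6 ('f'): window [5,6] length 2
  Position 7 ('b'): window [5,7] length 3
Longest substring with no repeats: "hdbg" with length 4

4


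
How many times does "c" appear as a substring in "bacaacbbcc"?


Searching for "c" in "bacaacbbcc"
Scanning each position:
  Position 0: "b" => no
  Position 1: "a" => no
  Position 2: "c" => MATCH
  Position 3: "a" => no
  Position 4: "a" => no
  Position 5: "c" => MATCH
  Position 6: "b" => no
  Position 7: "b" => no
  Position 8: "c" => MATCH
  Position 9: "c" => MATCH
Total occurrences: 4

4


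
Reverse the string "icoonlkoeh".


Input: icoonlkoeh
Reading characters right to left:
  Position 9: 'h'
  Position 8: 'e'
  Position 7: 'o'
  Position 6: 'k'
  Position 5: 'l'
  Position 4: 'n'
  Position 3: 'o'
  Position 2: 'o'
  Position 1: 'c'
  Position 0: 'i'
Reversed: heoklnooci

heoklnooci


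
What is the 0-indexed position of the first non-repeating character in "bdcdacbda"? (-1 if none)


Input: bdcdacbda
Character frequencies:
  'a': 2
  'b': 2
  'c': 2
  'd': 3
Scanning left to right for freq == 1:
  Position 0 ('b'): freq=2, skip
  Position 1 ('d'): freq=3, skip
  Position 2 ('c'): freq=2, skip
  Position 3 ('d'): freq=3, skip
  Position 4 ('a'): freq=2, skip
  Position 5 ('c'): freq=2, skip
  Position 6 ('b'): freq=2, skip
  Position 7 ('d'): freq=3, skip
  Position 8 ('a'): freq=2, skip
  No unique character found => answer = -1

-1


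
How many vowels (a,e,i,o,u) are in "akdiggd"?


Input: akdiggd
Checking each character:
  'a' at position 0: vowel (running total: 1)
  'k' at position 1: consonant
  'd' at position 2: consonant
  'i' at position 3: vowel (running total: 2)
  'g' at position 4: consonant
  'g' at position 5: consonant
  'd' at position 6: consonant
Total vowels: 2

2


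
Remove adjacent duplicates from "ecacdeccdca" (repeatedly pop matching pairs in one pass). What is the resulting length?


Input: ecacdeccdca
Stack-based adjacent duplicate removal:
  Read 'e': push. Stack: e
  Read 'c': push. Stack: ec
  Read 'a': push. Stack: eca
  Read 'c': push. Stack: ecac
  Read 'd': push. Stack: ecacd
  Read 'e': push. Stack: ecacde
  Read 'c': push. Stack: ecacdec
  Read 'c': matches stack top 'c' => pop. Stack: ecacde
  Read 'd': push. Stack: ecacded
  Read 'c': push. Stack: ecacdedc
  Read 'a': push. Stack: ecacdedca
Final stack: "ecacdedca" (length 9)

9


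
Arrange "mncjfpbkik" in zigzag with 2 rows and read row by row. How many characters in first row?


Zigzag "mncjfpbkik" into 2 rows:
Placing characters:
  'm' => row 0
  'n' => row 1
  'c' => row 0
  'j' => row 1
  'f' => row 0
  'p' => row 1
  'b' => row 0
  'k' => row 1
  'i' => row 0
  'k' => row 1
Rows:
  Row 0: "mcfbi"
  Row 1: "njpkk"
First row length: 5

5


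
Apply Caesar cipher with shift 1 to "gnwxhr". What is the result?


Caesar cipher: shift "gnwxhr" by 1
  'g' (pos 6) + 1 = pos 7 = 'h'
  'n' (pos 13) + 1 = pos 14 = 'o'
  'w' (pos 22) + 1 = pos 23 = 'x'
  'x' (pos 23) + 1 = pos 24 = 'y'
  'h' (pos 7) + 1 = pos 8 = 'i'
  'r' (pos 17) + 1 = pos 18 = 's'
Result: hoxyis

hoxyis


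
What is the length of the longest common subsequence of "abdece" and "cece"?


LCS of "abdece" and "cece"
DP table:
           c    e    c    e
      0    0    0    0    0
  a   0    0    0    0    0
  b   0    0    0    0    0
  d   0    0    0    0    0
  e   0    0    1    1    1
  c   0    1    1    2    2
  e   0    1    2    2    3
LCS length = dp[6][4] = 3

3


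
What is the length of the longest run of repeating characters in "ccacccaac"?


Input: "ccacccaac"
Scanning for longest run:
  Position 1 ('c'): continues run of 'c', length=2
  Position 2 ('a'): new char, reset run to 1
  Position 3 ('c'): new char, reset run to 1
  Position 4 ('c'): continues run of 'c', length=2
  Position 5 ('c'): continues run of 'c', length=3
  Position 6 ('a'): new char, reset run to 1
  Position 7 ('a'): continues run of 'a', length=2
  Position 8 ('c'): new char, reset run to 1
Longest run: 'c' with length 3

3


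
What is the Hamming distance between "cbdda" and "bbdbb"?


Comparing "cbdda" and "bbdbb" position by position:
  Position 0: 'c' vs 'b' => differ
  Position 1: 'b' vs 'b' => same
  Position 2: 'd' vs 'd' => same
  Position 3: 'd' vs 'b' => differ
  Position 4: 'a' vs 'b' => differ
Total differences (Hamming distance): 3

3


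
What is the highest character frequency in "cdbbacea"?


Input: cdbbacea
Character counts:
  'a': 2
  'b': 2
  'c': 2
  'd': 1
  'e': 1
Maximum frequency: 2

2


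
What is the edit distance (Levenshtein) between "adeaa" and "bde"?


Computing edit distance: "adeaa" -> "bde"
DP table:
           b    d    e
      0    1    2    3
  a   1    1    2    3
  d   2    2    1    2
  e   3    3    2    1
  a   4    4    3    2
  a   5    5    4    3
Edit distance = dp[5][3] = 3

3


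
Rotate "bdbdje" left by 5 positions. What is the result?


Input: "bdbdje", rotate left by 5
First 5 characters: "bdbdj"
Remaining characters: "e"
Concatenate remaining + first: "e" + "bdbdj" = "ebdbdj"

ebdbdj


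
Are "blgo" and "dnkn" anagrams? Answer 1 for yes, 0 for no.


Strings: "blgo", "dnkn"
Sorted first:  bglo
Sorted second: dknn
Differ at position 0: 'b' vs 'd' => not anagrams

0


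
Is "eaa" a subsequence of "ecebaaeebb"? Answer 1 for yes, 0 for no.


Check if "eaa" is a subsequence of "ecebaaeebb"
Greedy scan:
  Position 0 ('e'): matches sub[0] = 'e'
  Position 1 ('c'): no match needed
  Position 2 ('e'): no match needed
  Position 3 ('b'): no match needed
  Position 4 ('a'): matches sub[1] = 'a'
  Position 5 ('a'): matches sub[2] = 'a'
  Position 6 ('e'): no match needed
  Position 7 ('e'): no match needed
  Position 8 ('b'): no match needed
  Position 9 ('b'): no match needed
All 3 characters matched => is a subsequence

1


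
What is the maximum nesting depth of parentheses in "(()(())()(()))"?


Input: "(()(())()(()))"
Tracking depth:
  Position 0 '(': depth becomes 1
  Position 1 '(': depth becomes 2
  Position 2 ')': depth becomes 1
  Position 3 '(': depth becomes 2
  Position 4 '(': depth becomes 3
  Position 5 ')': depth becomes 2
  Position 6 ')': depth becomes 1
  Position 7 '(': depth becomes 2
  Position 8 ')': depth becomes 1
  Position 9 '(': depth becomes 2
  Position 10 '(': depth becomes 3
  Position 11 ')': depth becomes 2
  Position 12 ')': depth becomes 1
  Position 13 ')': depth becomes 0
Maximum depth reached: 3

3


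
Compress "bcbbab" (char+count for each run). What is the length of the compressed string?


Input: bcbbab
Runs:
  'b' x 1 => "b1"
  'c' x 1 => "c1"
  'b' x 2 => "b2"
  'a' x 1 => "a1"
  'b' x 1 => "b1"
Compressed: "b1c1b2a1b1"
Compressed length: 10

10


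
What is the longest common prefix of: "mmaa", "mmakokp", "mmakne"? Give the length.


Words: mmaa, mmakokp, mmakne
  Position 0: all 'm' => match
  Position 1: all 'm' => match
  Position 2: all 'a' => match
  Position 3: ('a', 'k', 'k') => mismatch, stop
LCP = "mma" (length 3)

3


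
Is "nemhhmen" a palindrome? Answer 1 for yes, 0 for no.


Input: nemhhmen
Reversed: nemhhmen
  Compare pos 0 ('n') with pos 7 ('n'): match
  Compare pos 1 ('e') with pos 6 ('e'): match
  Compare pos 2 ('m') with pos 5 ('m'): match
  Compare pos 3 ('h') with pos 4 ('h'): match
Result: palindrome

1


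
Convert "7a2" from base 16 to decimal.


Input: "7a2" in base 16
Positional expansion:
  Digit '7' (value 7) x 16^2 = 1792
  Digit 'a' (value 10) x 16^1 = 160
  Digit '2' (value 2) x 16^0 = 2
Sum = 1954

1954


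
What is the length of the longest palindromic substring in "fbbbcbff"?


Input: "fbbbcbff"
Checking substrings for palindromes:
  [1:4] "bbb" (len 3) => palindrome
  [3:6] "bcb" (len 3) => palindrome
  [1:3] "bb" (len 2) => palindrome
  [2:4] "bb" (len 2) => palindrome
  [6:8] "ff" (len 2) => palindrome
Longest palindromic substring: "bbb" with length 3

3


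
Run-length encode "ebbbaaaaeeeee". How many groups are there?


Input: ebbbaaaaeeeee
Scanning for consecutive runs:
  Group 1: 'e' x 1 (positions 0-0)
  Group 2: 'b' x 3 (positions 1-3)
  Group 3: 'a' x 4 (positions 4-7)
  Group 4: 'e' x 5 (positions 8-12)
Total groups: 4

4


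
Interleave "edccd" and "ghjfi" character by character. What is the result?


Interleaving "edccd" and "ghjfi":
  Position 0: 'e' from first, 'g' from second => "eg"
  Position 1: 'd' from first, 'h' from second => "dh"
  Position 2: 'c' from first, 'j' from second => "cj"
  Position 3: 'c' from first, 'f' from second => "cf"
  Position 4: 'd' from first, 'i' from second => "di"
Result: egdhcjcfdi

egdhcjcfdi


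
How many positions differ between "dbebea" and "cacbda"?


Comparing "dbebea" and "cacbda" position by position:
  Position 0: 'd' vs 'c' => DIFFER
  Position 1: 'b' vs 'a' => DIFFER
  Position 2: 'e' vs 'c' => DIFFER
  Position 3: 'b' vs 'b' => same
  Position 4: 'e' vs 'd' => DIFFER
  Position 5: 'a' vs 'a' => same
Positions that differ: 4

4


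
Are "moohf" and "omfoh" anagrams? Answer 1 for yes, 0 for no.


Strings: "moohf", "omfoh"
Sorted first:  fhmoo
Sorted second: fhmoo
Sorted forms match => anagrams

1


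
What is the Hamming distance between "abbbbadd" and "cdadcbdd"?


Comparing "abbbbadd" and "cdadcbdd" position by position:
  Position 0: 'a' vs 'c' => differ
  Position 1: 'b' vs 'd' => differ
  Position 2: 'b' vs 'a' => differ
  Position 3: 'b' vs 'd' => differ
  Position 4: 'b' vs 'c' => differ
  Position 5: 'a' vs 'b' => differ
  Position 6: 'd' vs 'd' => same
  Position 7: 'd' vs 'd' => same
Total differences (Hamming distance): 6

6


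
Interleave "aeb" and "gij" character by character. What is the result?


Interleaving "aeb" and "gij":
  Position 0: 'a' from first, 'g' from second => "ag"
  Position 1: 'e' from first, 'i' from second => "ei"
  Position 2: 'b' from first, 'j' from second => "bj"
Result: ageibj

ageibj


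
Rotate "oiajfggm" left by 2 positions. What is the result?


Input: "oiajfggm", rotate left by 2
First 2 characters: "oi"
Remaining characters: "ajfggm"
Concatenate remaining + first: "ajfggm" + "oi" = "ajfggmoi"

ajfggmoi


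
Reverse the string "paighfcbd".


Input: paighfcbd
Reading characters right to left:
  Position 8: 'd'
  Position 7: 'b'
  Position 6: 'c'
  Position 5: 'f'
  Position 4: 'h'
  Position 3: 'g'
  Position 2: 'i'
  Position 1: 'a'
  Position 0: 'p'
Reversed: dbcfhgiap

dbcfhgiap


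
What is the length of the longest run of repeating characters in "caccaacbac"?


Input: "caccaacbac"
Scanning for longest run:
  Position 1 ('a'): new char, reset run to 1
  Position 2 ('c'): new char, reset run to 1
  Position 3 ('c'): continues run of 'c', length=2
  Position 4 ('a'): new char, reset run to 1
  Position 5 ('a'): continues run of 'a', length=2
  Position 6 ('c'): new char, reset run to 1
  Position 7 ('b'): new char, reset run to 1
  Position 8 ('a'): new char, reset run to 1
  Position 9 ('c'): new char, reset run to 1
Longest run: 'c' with length 2

2


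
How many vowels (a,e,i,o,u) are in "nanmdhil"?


Input: nanmdhil
Checking each character:
  'n' at position 0: consonant
  'a' at position 1: vowel (running total: 1)
  'n' at position 2: consonant
  'm' at position 3: consonant
  'd' at position 4: consonant
  'h' at position 5: consonant
  'i' at position 6: vowel (running total: 2)
  'l' at position 7: consonant
Total vowels: 2

2


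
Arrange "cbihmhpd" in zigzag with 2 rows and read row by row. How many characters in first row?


Zigzag "cbihmhpd" into 2 rows:
Placing characters:
  'c' => row 0
  'b' => row 1
  'i' => row 0
  'h' => row 1
  'm' => row 0
  'h' => row 1
  'p' => row 0
  'd' => row 1
Rows:
  Row 0: "cimp"
  Row 1: "bhhd"
First row length: 4

4


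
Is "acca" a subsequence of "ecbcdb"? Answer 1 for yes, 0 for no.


Check if "acca" is a subsequence of "ecbcdb"
Greedy scan:
  Position 0 ('e'): no match needed
  Position 1 ('c'): no match needed
  Position 2 ('b'): no match needed
  Position 3 ('c'): no match needed
  Position 4 ('d'): no match needed
  Position 5 ('b'): no match needed
Only matched 0/4 characters => not a subsequence

0


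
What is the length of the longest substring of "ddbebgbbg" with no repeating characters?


Input: "ddbebgbbg"
Sliding window (track last position of each char):
  Position 0 ('d'): window [0,0] length 1 -- new best
  Position 1 ('d'): repeat (last at 0), move window start to 1
  Position 1 ('d'): window [1,1] length 1
  Position 2 ('b'): window [1,2] length 2 -- new best
  Position 3 ('e'): window [1,3] length 3 -- new best
  Position 4 ('b'): repeat (last at 2), move window start to 3
  Position 4 ('b'): window [3,4] length 2
  Position 5 ('g'): window [3,5] length 3
  Position 6 ('b'): repeat (last at 4), move window start to 5
  Position 6 ('b'): window [5,6] length 2
  Position 7 ('b'): repeat (last at 6), move window start to 7
  Position 7 ('b'): window [7,7] length 1
  Position 8 ('g'): window [7,8] length 2
Longest substring with no repeats: "dbe" with length 3

3


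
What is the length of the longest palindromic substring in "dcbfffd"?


Input: "dcbfffd"
Checking substrings for palindromes:
  [3:6] "fff" (len 3) => palindrome
  [3:5] "ff" (len 2) => palindrome
  [4:6] "ff" (len 2) => palindrome
Longest palindromic substring: "fff" with length 3

3


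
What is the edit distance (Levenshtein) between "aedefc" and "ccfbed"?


Computing edit distance: "aedefc" -> "ccfbed"
DP table:
           c    c    f    b    e    d
      0    1    2    3    4    5    6
  a   1    1    2    3    4    5    6
  e   2    2    2    3    4    4    5
  d   3    3    3    3    4    5    4
  e   4    4    4    4    4    4    5
  f   5    5    5    4    5    5    5
  c   6    5    5    5    5    6    6
Edit distance = dp[6][6] = 6

6


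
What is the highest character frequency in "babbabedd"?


Input: babbabedd
Character counts:
  'a': 2
  'b': 4
  'd': 2
  'e': 1
Maximum frequency: 4

4


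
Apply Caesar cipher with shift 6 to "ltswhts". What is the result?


Caesar cipher: shift "ltswhts" by 6
  'l' (pos 11) + 6 = pos 17 = 'r'
  't' (pos 19) + 6 = pos 25 = 'z'
  's' (pos 18) + 6 = pos 24 = 'y'
  'w' (pos 22) + 6 = pos 2 = 'c'
  'h' (pos 7) + 6 = pos 13 = 'n'
  't' (pos 19) + 6 = pos 25 = 'z'
  's' (pos 18) + 6 = pos 24 = 'y'
Result: rzycnzy

rzycnzy


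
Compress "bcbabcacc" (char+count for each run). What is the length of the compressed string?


Input: bcbabcacc
Runs:
  'b' x 1 => "b1"
  'c' x 1 => "c1"
  'b' x 1 => "b1"
  'a' x 1 => "a1"
  'b' x 1 => "b1"
  'c' x 1 => "c1"
  'a' x 1 => "a1"
  'c' x 2 => "c2"
Compressed: "b1c1b1a1b1c1a1c2"
Compressed length: 16

16


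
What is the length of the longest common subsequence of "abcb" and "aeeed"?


LCS of "abcb" and "aeeed"
DP table:
           a    e    e    e    d
      0    0    0    0    0    0
  a   0    1    1    1    1    1
  b   0    1    1    1    1    1
  c   0    1    1    1    1    1
  b   0    1    1    1    1    1
LCS length = dp[4][5] = 1

1


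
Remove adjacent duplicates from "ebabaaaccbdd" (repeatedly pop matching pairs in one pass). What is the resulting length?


Input: ebabaaaccbdd
Stack-based adjacent duplicate removal:
  Read 'e': push. Stack: e
  Read 'b': push. Stack: eb
  Read 'a': push. Stack: eba
  Read 'b': push. Stack: ebab
  Read 'a': push. Stack: ebaba
  Read 'a': matches stack top 'a' => pop. Stack: ebab
  Read 'a': push. Stack: ebaba
  Read 'c': push. Stack: ebabac
  Read 'c': matches stack top 'c' => pop. Stack: ebaba
  Read 'b': push. Stack: ebabab
  Read 'd': push. Stack: ebababd
  Read 'd': matches stack top 'd' => pop. Stack: ebabab
Final stack: "ebabab" (length 6)

6


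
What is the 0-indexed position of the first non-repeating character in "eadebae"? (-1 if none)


Input: eadebae
Character frequencies:
  'a': 2
  'b': 1
  'd': 1
  'e': 3
Scanning left to right for freq == 1:
  Position 0 ('e'): freq=3, skip
  Position 1 ('a'): freq=2, skip
  Position 2 ('d'): unique! => answer = 2

2


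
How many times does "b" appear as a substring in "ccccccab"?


Searching for "b" in "ccccccab"
Scanning each position:
  Position 0: "c" => no
  Position 1: "c" => no
  Position 2: "c" => no
  Position 3: "c" => no
  Position 4: "c" => no
  Position 5: "c" => no
  Position 6: "a" => no
  Position 7: "b" => MATCH
Total occurrences: 1

1


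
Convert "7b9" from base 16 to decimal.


Input: "7b9" in base 16
Positional expansion:
  Digit '7' (value 7) x 16^2 = 1792
  Digit 'b' (value 11) x 16^1 = 176
  Digit '9' (value 9) x 16^0 = 9
Sum = 1977

1977


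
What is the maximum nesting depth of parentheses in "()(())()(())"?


Input: "()(())()(())"
Tracking depth:
  Position 0 '(': depth becomes 1
  Position 1 ')': depth becomes 0
  Position 2 '(': depth becomes 1
  Position 3 '(': depth becomes 2
  Position 4 ')': depth becomes 1
  Position 5 ')': depth becomes 0
  Position 6 '(': depth becomes 1
  Position 7 ')': depth becomes 0
  Position 8 '(': depth becomes 1
  Position 9 '(': depth becomes 2
  Position 10 ')': depth becomes 1
  Position 11 ')': depth becomes 0
Maximum depth reached: 2

2


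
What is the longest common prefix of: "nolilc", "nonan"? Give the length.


Words: nolilc, nonan
  Position 0: all 'n' => match
  Position 1: all 'o' => match
  Position 2: ('l', 'n') => mismatch, stop
LCP = "no" (length 2)

2


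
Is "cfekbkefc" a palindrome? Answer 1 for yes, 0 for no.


Input: cfekbkefc
Reversed: cfekbkefc
  Compare pos 0 ('c') with pos 8 ('c'): match
  Compare pos 1 ('f') with pos 7 ('f'): match
  Compare pos 2 ('e') with pos 6 ('e'): match
  Compare pos 3 ('k') with pos 5 ('k'): match
Result: palindrome

1


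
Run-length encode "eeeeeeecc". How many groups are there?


Input: eeeeeeecc
Scanning for consecutive runs:
  Group 1: 'e' x 7 (positions 0-6)
  Group 2: 'c' x 2 (positions 7-8)
Total groups: 2

2


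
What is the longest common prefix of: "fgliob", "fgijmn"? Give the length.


Words: fgliob, fgijmn
  Position 0: all 'f' => match
  Position 1: all 'g' => match
  Position 2: ('l', 'i') => mismatch, stop
LCP = "fg" (length 2)

2


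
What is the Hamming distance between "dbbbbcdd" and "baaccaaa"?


Comparing "dbbbbcdd" and "baaccaaa" position by position:
  Position 0: 'd' vs 'b' => differ
  Position 1: 'b' vs 'a' => differ
  Position 2: 'b' vs 'a' => differ
  Position 3: 'b' vs 'c' => differ
  Position 4: 'b' vs 'c' => differ
  Position 5: 'c' vs 'a' => differ
  Position 6: 'd' vs 'a' => differ
  Position 7: 'd' vs 'a' => differ
Total differences (Hamming distance): 8

8


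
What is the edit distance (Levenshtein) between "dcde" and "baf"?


Computing edit distance: "dcde" -> "baf"
DP table:
           b    a    f
      0    1    2    3
  d   1    1    2    3
  c   2    2    2    3
  d   3    3    3    3
  e   4    4    4    4
Edit distance = dp[4][3] = 4

4


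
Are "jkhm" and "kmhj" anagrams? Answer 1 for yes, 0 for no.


Strings: "jkhm", "kmhj"
Sorted first:  hjkm
Sorted second: hjkm
Sorted forms match => anagrams

1


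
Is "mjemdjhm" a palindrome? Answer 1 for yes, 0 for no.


Input: mjemdjhm
Reversed: mhjdmejm
  Compare pos 0 ('m') with pos 7 ('m'): match
  Compare pos 1 ('j') with pos 6 ('h'): MISMATCH
  Compare pos 2 ('e') with pos 5 ('j'): MISMATCH
  Compare pos 3 ('m') with pos 4 ('d'): MISMATCH
Result: not a palindrome

0


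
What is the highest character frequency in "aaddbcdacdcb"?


Input: aaddbcdacdcb
Character counts:
  'a': 3
  'b': 2
  'c': 3
  'd': 4
Maximum frequency: 4

4


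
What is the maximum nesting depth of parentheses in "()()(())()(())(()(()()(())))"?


Input: "()()(())()(())(()(()()(())))"
Tracking depth:
  Position 0 '(': depth becomes 1
  Position 1 ')': depth becomes 0
  Position 2 '(': depth becomes 1
  Position 3 ')': depth becomes 0
  Position 4 '(': depth becomes 1
  Position 5 '(': depth becomes 2
  Position 6 ')': depth becomes 1
  Position 7 ')': depth becomes 0
  Position 8 '(': depth becomes 1
  Position 9 ')': depth becomes 0
  Position 10 '(': depth becomes 1
  Position 11 '(': depth becomes 2
  Position 12 ')': depth becomes 1
  Position 13 ')': depth becomes 0
  Position 14 '(': depth becomes 1
  Position 15 '(': depth becomes 2
  Position 16 ')': depth becomes 1
  Position 17 '(': depth becomes 2
  Position 18 '(': depth becomes 3
  Position 19 ')': depth becomes 2
  Position 20 '(': depth becomes 3
  Position 21 ')': depth becomes 2
  Position 22 '(': depth becomes 3
  Position 23 '(': depth becomes 4
  Position 24 ')': depth becomes 3
  Position 25 ')': depth becomes 2
  Position 26 ')': depth becomes 1
  Position 27 ')': depth becomes 0
Maximum depth reached: 4

4
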